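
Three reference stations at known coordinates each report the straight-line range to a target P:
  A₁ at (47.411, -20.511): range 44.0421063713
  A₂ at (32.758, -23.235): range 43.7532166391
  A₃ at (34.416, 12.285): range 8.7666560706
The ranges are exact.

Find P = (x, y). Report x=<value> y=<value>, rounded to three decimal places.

x=31.343 y=20.495

eq1: (x − 47.411)² + (y + 20.511)² = 44.0421063713²
eq2: (x − 32.758)² + (y + 23.235)² = 43.7532166391²
eq3: (x − 34.416)² + (y − 12.285)² = 8.7666560706²
eq1−eq2, eq1−eq3 (x²,y² cancel):
  -29.306·x − 5.448·y = -1030.189086
  -25.990·x + 65.592·y = 529.731114
det = -29.306·65.592 − -5.448·-25.990 = -2063.832672
x = (-1030.189086·65.592 − -5.448·529.731114) / -2063.832672 = 31.342748
y = (-29.306·529.731114 − -1030.189086·-25.990) / -2063.832672 = 20.495322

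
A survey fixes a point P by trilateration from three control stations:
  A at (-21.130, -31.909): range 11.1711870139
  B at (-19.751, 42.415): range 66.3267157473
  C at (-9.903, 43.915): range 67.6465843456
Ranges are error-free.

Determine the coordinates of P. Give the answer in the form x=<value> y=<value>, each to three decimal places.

x=-13.631 y=-23.629

eq1: (x + 21.130)² + (y + 31.909)² = 11.1711870139²
eq2: (x + 19.751)² + (y − 42.415)² = 66.3267157473²
eq3: (x + 9.903)² + (y − 43.915)² = 67.6465843456²
eq3−eq2, eq3−eq1 (x²,y² cancel):
  -19.696·x − 3.000·y = 339.364744
  -22.454·x − 151.648·y = 3889.329501
det = -19.696·-151.648 − -3.000·-22.454 = 2919.497008
x = (339.364744·-151.648 − -3.000·3889.329501) / 2919.497008 = -13.631114
y = (-19.696·3889.329501 − 339.364744·-22.454) / 2919.497008 = -23.628775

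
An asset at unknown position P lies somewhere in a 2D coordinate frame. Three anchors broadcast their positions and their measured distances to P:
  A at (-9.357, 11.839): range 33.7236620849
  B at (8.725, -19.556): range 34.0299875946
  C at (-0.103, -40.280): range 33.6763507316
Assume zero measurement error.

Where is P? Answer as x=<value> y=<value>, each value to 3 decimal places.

eq1: (x + 9.357)² + (y − 11.839)² = 33.7236620849²
eq2: (x − 8.725)² + (y + 19.556)² = 34.0299875946²
eq3: (x + 0.103)² + (y + 40.280)² = 33.6763507316²
eq3−eq1, eq3−eq2 (x²,y² cancel):
  -18.508·x + 104.238·y = -1397.962425
  17.656·x + 41.448·y = -1187.869705
det = -18.508·41.448 − 104.238·17.656 = -2607.545712
x = (-1397.962425·41.448 − 104.238·-1187.869705) / -2607.545712 = -25.264530
y = (-18.508·-1187.869705 − -1397.962425·17.656) / -2607.545712 = -17.897104

x=-25.265 y=-17.897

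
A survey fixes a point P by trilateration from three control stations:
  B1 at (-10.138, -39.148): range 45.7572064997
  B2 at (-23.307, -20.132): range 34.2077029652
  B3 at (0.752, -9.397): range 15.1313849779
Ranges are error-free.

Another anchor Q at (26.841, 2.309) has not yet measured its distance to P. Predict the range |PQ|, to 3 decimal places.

eq1: (x + 10.138)² + (y + 39.148)² = 45.7572064997²
eq2: (x + 23.307)² + (y + 20.132)² = 34.2077029652²
eq3: (x − 0.752)² + (y + 9.397)² = 15.1313849779²
eq1−eq3, eq1−eq2 (x²,y² cancel):
  21.780·x + 59.502·y = 318.287300
  -26.338·x + 38.032·y = 236.723730
det = 21.780·38.032 − 59.502·-26.338 = 2395.500636
x = (318.287300·38.032 − 59.502·236.723730) / 2395.500636 = -0.826730
y = (21.780·236.723730 − 318.287300·-26.338) / 2395.500636 = 5.651801
|P − Q| = √((-0.826730 − 26.841)² + (5.651801 − 2.309)²) = 27.868936

27.869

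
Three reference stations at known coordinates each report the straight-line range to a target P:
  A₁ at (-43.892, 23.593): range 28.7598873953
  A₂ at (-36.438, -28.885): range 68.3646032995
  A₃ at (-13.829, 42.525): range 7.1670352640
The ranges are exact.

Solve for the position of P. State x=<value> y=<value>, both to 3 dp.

eq1: (x + 43.892)² + (y − 23.593)² = 28.7598873953²
eq2: (x + 36.438)² + (y + 28.885)² = 68.3646032995²
eq3: (x + 13.829)² + (y − 42.525)² = 7.1670352640²
eq2−eq1, eq2−eq3 (x²,y² cancel):
  -14.908·x + 104.956·y = 4167.654105
  45.218·x + 142.820·y = 4459.898387
det = -14.908·142.820 − 104.956·45.218 = -6875.060968
x = (4167.654105·142.820 − 104.956·4459.898387) / -6875.060968 = -18.491656
y = (-14.908·4459.898387 − 4167.654105·45.218) / -6875.060968 = 37.082020

x=-18.492 y=37.082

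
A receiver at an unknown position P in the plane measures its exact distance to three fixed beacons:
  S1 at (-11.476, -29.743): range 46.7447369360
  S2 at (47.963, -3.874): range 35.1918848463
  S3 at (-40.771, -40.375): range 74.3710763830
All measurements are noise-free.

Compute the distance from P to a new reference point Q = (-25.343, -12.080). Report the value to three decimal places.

eq1: (x + 11.476)² + (y + 29.743)² = 46.7447369360²
eq2: (x − 47.963)² + (y + 3.874)² = 35.1918848463²
eq3: (x + 40.771)² + (y + 40.375)² = 74.3710763830²
eq1−eq2, eq1−eq3 (x²,y² cancel):
  118.878·x + 51.738·y = 2245.714292
  -58.590·x − 21.264·y = -1069.916130
det = 118.878·-21.264 − 51.738·-58.590 = 503.507628
x = (2245.714292·-21.264 − 51.738·-1069.916130) / 503.507628 = 15.098981
y = (118.878·-1069.916130 − 2245.714292·-58.590) / 503.507628 = 8.712700
|P − Q| = √((15.098981 − -25.343)² + (8.712700 − -12.080)²) = 45.474060

45.474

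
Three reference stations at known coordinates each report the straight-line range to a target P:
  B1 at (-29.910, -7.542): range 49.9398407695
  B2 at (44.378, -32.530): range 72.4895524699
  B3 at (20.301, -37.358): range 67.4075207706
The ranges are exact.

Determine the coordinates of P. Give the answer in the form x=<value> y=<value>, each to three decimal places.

x=4.900 y=28.267

eq1: (x + 29.910)² + (y + 7.542)² = 49.9398407695²
eq2: (x − 44.378)² + (y + 32.530)² = 72.4895524699²
eq3: (x − 20.301)² + (y + 37.358)² = 67.4075207706²
eq1−eq2, eq1−eq3 (x²,y² cancel):
  148.576·x − 49.976·y = -684.629601
  100.422·x − 59.632·y = -1193.525259
det = 148.576·-59.632 − -49.976·100.422 = -3841.194160
x = (-684.629601·-59.632 − -49.976·-1193.525259) / -3841.194160 = 4.899983
y = (148.576·-1193.525259 − -684.629601·100.422) / -3841.194160 = 28.266557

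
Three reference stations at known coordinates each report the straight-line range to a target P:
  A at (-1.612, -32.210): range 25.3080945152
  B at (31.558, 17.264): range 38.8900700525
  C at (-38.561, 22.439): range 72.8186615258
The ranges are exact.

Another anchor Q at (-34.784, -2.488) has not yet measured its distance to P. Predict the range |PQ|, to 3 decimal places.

eq1: (x + 1.612)² + (y + 32.210)² = 25.3080945152²
eq2: (x − 31.558)² + (y − 17.264)² = 38.8900700525²
eq3: (x + 38.561)² + (y − 22.439)² = 72.8186615258²
eq1−eq2, eq1−eq3 (x²,y² cancel):
  66.340·x + 98.948·y = -618.067485
  -73.898·x + 109.298·y = -3711.681020
det = 66.340·109.298 − 98.948·-73.898 = 14562.888624
x = (-618.067485·109.298 − 98.948·-3711.681020) / 14562.888624 = 20.580386
y = (66.340·-3711.681020 − -618.067485·-73.898) / 14562.888624 = -20.044572
|P − Q| = √((20.580386 − -34.784)² + (-20.044572 − -2.488)²) = 58.081395

58.081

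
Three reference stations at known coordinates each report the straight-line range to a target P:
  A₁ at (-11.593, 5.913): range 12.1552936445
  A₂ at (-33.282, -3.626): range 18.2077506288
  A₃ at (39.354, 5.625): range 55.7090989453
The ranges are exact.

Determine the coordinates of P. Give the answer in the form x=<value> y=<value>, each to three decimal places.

x=-15.192 y=-5.697

eq1: (x + 11.593)² + (y − 5.913)² = 12.1552936445²
eq2: (x + 33.282)² + (y + 3.626)² = 18.2077506288²
eq3: (x − 39.354)² + (y − 5.625)² = 55.7090989453²
eq1−eq2, eq1−eq3 (x²,y² cancel):
  -43.378·x − 19.078·y = 767.707163
  101.894·x − 0.576·y = -1544.735819
det = -43.378·-0.576 − -19.078·101.894 = 1968.919460
x = (767.707163·-0.576 − -19.078·-1544.735819) / 1968.919460 = -15.192429
y = (-43.378·-1544.735819 − 767.707163·101.894) / 1968.919460 = -5.697137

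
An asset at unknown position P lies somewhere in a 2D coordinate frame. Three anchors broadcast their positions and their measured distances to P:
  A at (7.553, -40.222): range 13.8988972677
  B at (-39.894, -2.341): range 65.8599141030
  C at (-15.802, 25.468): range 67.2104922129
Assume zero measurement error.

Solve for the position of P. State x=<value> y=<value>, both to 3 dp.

x=18.848 y=-32.122

eq1: (x − 7.553)² + (y + 40.222)² = 13.8988972677²
eq2: (x + 39.894)² + (y + 2.341)² = 65.8599141030²
eq3: (x + 15.802)² + (y − 25.468)² = 67.2104922129²
eq1−eq2, eq1−eq3 (x²,y² cancel):
  -94.894·x + 75.762·y = -4222.194516
  -46.710·x + 131.380·y = -5100.605783
det = -94.894·131.380 − 75.762·-46.710 = -8928.330700
x = (-4222.194516·131.380 − 75.762·-5100.605783) / -8928.330700 = 18.847848
y = (-94.894·-5100.605783 − -4222.194516·-46.710) / -8928.330700 = -32.122262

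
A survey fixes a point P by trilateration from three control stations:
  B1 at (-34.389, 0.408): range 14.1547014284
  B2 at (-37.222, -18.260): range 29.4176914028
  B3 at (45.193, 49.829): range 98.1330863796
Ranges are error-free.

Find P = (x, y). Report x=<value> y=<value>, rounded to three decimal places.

x=-44.591 y=10.220

eq1: (x + 34.389)² + (y − 0.408)² = 14.1547014284²
eq2: (x + 37.222)² + (y + 18.260)² = 29.4176914028²
eq3: (x − 45.193)² + (y − 49.829)² = 98.1330863796²
eq3−eq1, eq3−eq2 (x²,y² cancel):
  -159.164·x − 98.842·y = 6087.180365
  -164.830·x − 136.178·y = 5958.270469
det = -159.164·-136.178 − -98.842·-164.830 = 5382.508332
x = (6087.180365·-136.178 − -98.842·5958.270469) / 5382.508332 = -44.591232
y = (-159.164·5958.270469 − 6087.180365·-164.830) / 5382.508332 = 10.219729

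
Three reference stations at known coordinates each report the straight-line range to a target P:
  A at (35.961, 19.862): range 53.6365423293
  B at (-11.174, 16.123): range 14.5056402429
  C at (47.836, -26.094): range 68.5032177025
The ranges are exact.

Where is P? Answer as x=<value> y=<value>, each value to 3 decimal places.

eq1: (x − 35.961)² + (y − 19.862)² = 53.6365423293²
eq2: (x + 11.174)² + (y − 16.123)² = 14.5056402429²
eq3: (x − 47.836)² + (y + 26.094)² = 68.5032177025²
eq2−eq1, eq2−eq3 (x²,y² cancel):
  94.270·x + 7.478·y = -1363.581914
  118.020·x − 84.434·y = -1897.906910
det = 94.270·-84.434 − 7.478·118.020 = -8842.146740
x = (-1363.581914·-84.434 − 7.478·-1897.906910) / -8842.146740 = -14.625998
y = (94.270·-1897.906910 − -1363.581914·118.020) / -8842.146740 = 2.034093

x=-14.626 y=2.034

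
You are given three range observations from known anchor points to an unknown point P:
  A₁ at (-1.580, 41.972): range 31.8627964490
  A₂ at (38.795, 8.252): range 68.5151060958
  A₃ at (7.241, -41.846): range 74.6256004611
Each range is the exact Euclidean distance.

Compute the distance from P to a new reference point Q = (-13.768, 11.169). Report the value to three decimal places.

eq1: (x + 1.580)² + (y − 41.972)² = 31.8627964490²
eq2: (x − 38.795)² + (y − 8.252)² = 68.5151060958²
eq3: (x − 7.241)² + (y + 41.846)² = 74.6256004611²
eq2−eq3, eq2−eq1 (x²,y² cancel):
  -63.108·x − 100.196·y = -644.288213
  -80.750·x + 67.440·y = 3870.079621
det = -63.108·67.440 − -100.196·-80.750 = -12346.830520
x = (-644.288213·67.440 − -100.196·3870.079621) / -12346.830520 = -27.886971
y = (-63.108·3870.079621 − -644.288213·-80.750) / -12346.830520 = 23.994762
|P − Q| = √((-27.886971 − -13.768)² + (23.994762 − 11.169)²) = 19.074735

19.075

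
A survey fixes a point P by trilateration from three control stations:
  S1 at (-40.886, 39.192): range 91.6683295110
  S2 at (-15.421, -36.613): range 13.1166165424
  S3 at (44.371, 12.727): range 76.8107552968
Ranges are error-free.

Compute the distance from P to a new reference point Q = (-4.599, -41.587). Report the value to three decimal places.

eq1: (x + 40.886)² + (y − 39.192)² = 91.6683295110²
eq2: (x + 15.421)² + (y + 36.613)² = 13.1166165424²
eq3: (x − 44.371)² + (y − 12.727)² = 76.8107552968²
eq2−eq3, eq2−eq1 (x²,y² cancel):
  119.584·x + 98.680·y = -5175.403340
  -50.930·x + 151.610·y = -6601.678156
det = 119.584·151.610 − 98.680·-50.930 = 23155.902640
x = (-5175.403340·151.610 − 98.680·-6601.678156) / 23155.902640 = -5.751851
y = (119.584·-6601.678156 − -5175.403340·-50.930) / 23155.902640 = -45.476024
|P − Q| = √((-5.751851 − -4.599)² + (-45.476024 − -41.587)²) = 4.056300

4.056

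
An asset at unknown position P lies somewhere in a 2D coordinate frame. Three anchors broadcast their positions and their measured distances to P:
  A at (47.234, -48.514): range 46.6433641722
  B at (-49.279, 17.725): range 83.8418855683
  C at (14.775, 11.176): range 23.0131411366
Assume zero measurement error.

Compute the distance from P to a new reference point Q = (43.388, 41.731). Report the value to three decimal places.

47.813

eq1: (x − 47.234)² + (y + 48.514)² = 46.6433641722²
eq2: (x + 49.279)² + (y − 17.725)² = 83.8418855683²
eq3: (x − 14.775)² + (y − 11.176)² = 23.0131411366²
eq2−eq1, eq2−eq3 (x²,y² cancel):
  193.026·x − 132.478·y = 6695.921840
  128.108·x − 13.098·y = 4100.465246
det = 193.026·-13.098 − -132.478·128.108 = 14443.237076
x = (6695.921840·-13.098 − -132.478·4100.465246) / 14443.237076 = 31.538515
y = (193.026·4100.465246 − 6695.921840·128.108) / 14443.237076 = -4.590713
|P − Q| = √((31.538515 − 43.388)² + (-4.590713 − 41.731)²) = 47.813297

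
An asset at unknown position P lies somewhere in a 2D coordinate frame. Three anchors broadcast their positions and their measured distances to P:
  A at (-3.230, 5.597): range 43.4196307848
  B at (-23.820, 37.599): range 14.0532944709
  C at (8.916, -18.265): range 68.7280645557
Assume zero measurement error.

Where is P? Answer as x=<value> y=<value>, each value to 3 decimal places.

x=-37.042 y=32.837

eq1: (x + 3.230)² + (y − 5.597)² = 43.4196307848²
eq2: (x + 23.820)² + (y − 37.599)² = 14.0532944709²
eq3: (x − 8.916)² + (y + 18.265)² = 68.7280645557²
eq2−eq1, eq2−eq3 (x²,y² cancel):
  41.180·x − 64.004·y = -3627.087144
  65.472·x − 111.728·y = -6094.023692
det = 41.180·-111.728 − -64.004·65.472 = -410.489152
x = (-3627.087144·-111.728 − -64.004·-6094.023692) / -410.489152 = -37.041905
y = (41.180·-6094.023692 − -3627.087144·65.472) / -410.489152 = 32.837034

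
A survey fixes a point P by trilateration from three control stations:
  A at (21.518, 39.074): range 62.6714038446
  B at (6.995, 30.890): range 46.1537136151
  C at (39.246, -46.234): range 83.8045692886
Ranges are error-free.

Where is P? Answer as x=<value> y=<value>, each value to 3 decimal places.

x=-29.151 y=2.191

eq1: (x − 21.518)² + (y − 39.074)² = 62.6714038446²
eq2: (x − 6.995)² + (y − 30.890)² = 46.1537136151²
eq3: (x − 39.246)² + (y + 46.234)² = 83.8045692886²
eq3−eq1, eq3−eq2 (x²,y² cancel):
  -35.456·x + 170.616·y = 1407.471502
  -64.502·x + 154.248·y = 2218.331406
det = -35.456·154.248 − 170.616·-64.502 = 5536.056144
x = (1407.471502·154.248 − 170.616·2218.331406) / 5536.056144 = -29.151288
y = (-35.456·2218.331406 − 1407.471502·-64.502) / 5536.056144 = 2.191374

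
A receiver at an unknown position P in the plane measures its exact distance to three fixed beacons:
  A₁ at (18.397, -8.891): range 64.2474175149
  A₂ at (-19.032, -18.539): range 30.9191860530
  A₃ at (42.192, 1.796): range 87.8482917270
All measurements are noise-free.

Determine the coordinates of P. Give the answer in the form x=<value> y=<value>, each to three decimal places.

x=-45.545 y=-2.631

eq1: (x − 18.397)² + (y + 8.891)² = 64.2474175149²
eq2: (x + 19.032)² + (y + 18.539)² = 30.9191860530²
eq3: (x − 42.192)² + (y − 1.796)² = 87.8482917270²
eq2−eq3, eq2−eq1 (x²,y² cancel):
  122.448·x + 40.670·y = -5683.847358
  74.858·x + 19.296·y = -3460.146646
det = 122.448·19.296 − 40.670·74.858 = -681.718252
x = (-5683.847358·19.296 − 40.670·-3460.146646) / -681.718252 = -45.544689
y = (122.448·-3460.146646 − -5683.847358·74.858) / -681.718252 = -2.630719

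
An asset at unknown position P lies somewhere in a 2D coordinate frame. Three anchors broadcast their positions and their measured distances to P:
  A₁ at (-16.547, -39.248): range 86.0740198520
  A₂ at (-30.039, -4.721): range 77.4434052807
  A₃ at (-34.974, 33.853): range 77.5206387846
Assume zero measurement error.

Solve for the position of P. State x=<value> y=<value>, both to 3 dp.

x=41.909 y=23.931

eq1: (x + 16.547)² + (y + 39.248)² = 86.0740198520²
eq2: (x + 30.039)² + (y + 4.721)² = 77.4434052807²
eq3: (x + 34.974)² + (y − 33.853)² = 77.5206387846²
eq1−eq2, eq1−eq3 (x²,y² cancel):
  -26.984·x + 69.054·y = 521.676521
  -36.854·x + 146.202·y = 1954.285028
det = -26.984·146.202 − 69.054·-36.854 = -1400.198652
x = (521.676521·146.202 − 69.054·1954.285028) / -1400.198652 = 41.909087
y = (-26.984·1954.285028 − 521.676521·-36.854) / -1400.198652 = 23.931290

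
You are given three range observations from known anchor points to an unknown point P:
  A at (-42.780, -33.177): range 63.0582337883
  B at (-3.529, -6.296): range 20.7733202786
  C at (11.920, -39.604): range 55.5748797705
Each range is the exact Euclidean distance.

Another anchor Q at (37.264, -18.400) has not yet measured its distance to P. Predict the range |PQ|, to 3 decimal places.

eq1: (x + 42.780)² + (y + 33.177)² = 63.0582337883²
eq2: (x + 3.529)² + (y + 6.296)² = 20.7733202786²
eq3: (x − 11.920)² + (y + 39.604)² = 55.5748797705²
eq1−eq3, eq1−eq2 (x²,y² cancel):
  109.400·x − 12.854·y = -332.504926
  78.502·x + 53.762·y = 666.061741
det = 109.400·53.762 − -12.854·78.502 = 6890.627508
x = (-332.504926·53.762 − -12.854·666.061741) / 6890.627508 = -1.351774
y = (109.400·666.061741 − -332.504926·78.502) / 6890.627508 = 14.362909
|P − Q| = √((-1.351774 − 37.264)² + (14.362909 − -18.400)²) = 50.641744

50.642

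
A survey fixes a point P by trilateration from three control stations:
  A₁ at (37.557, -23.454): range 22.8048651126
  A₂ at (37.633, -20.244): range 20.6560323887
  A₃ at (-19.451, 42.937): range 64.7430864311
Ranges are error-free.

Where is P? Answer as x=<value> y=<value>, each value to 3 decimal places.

eq1: (x − 37.557)² + (y + 23.454)² = 22.8048651126²
eq2: (x − 37.633)² + (y + 20.244)² = 20.6560323887²
eq3: (x + 19.451)² + (y − 42.937)² = 64.7430864311²
eq1−eq3, eq1−eq2 (x²,y² cancel):
  -114.016·x + 132.782·y = -3410.296363
  0.152·x + 6.420·y = -41.165941
det = -114.016·6.420 − 132.782·0.152 = -752.165584
x = (-3410.296363·6.420 − 132.782·-41.165941) / -752.165584 = 21.840944
y = (-114.016·-41.165941 − -3410.296363·0.152) / -752.165584 = -6.929247

x=21.841 y=-6.929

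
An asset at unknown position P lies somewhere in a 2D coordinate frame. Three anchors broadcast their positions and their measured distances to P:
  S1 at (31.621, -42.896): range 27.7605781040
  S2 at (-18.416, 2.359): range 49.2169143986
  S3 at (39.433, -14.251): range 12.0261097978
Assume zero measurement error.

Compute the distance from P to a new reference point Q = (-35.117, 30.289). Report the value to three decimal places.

eq1: (x − 31.621)² + (y + 42.896)² = 27.7605781040²
eq2: (x + 18.416)² + (y − 2.359)² = 49.2169143986²
eq3: (x − 39.433)² + (y + 14.251)² = 12.0261097978²
eq2−eq3, eq2−eq1 (x²,y² cancel):
  115.698·x − 33.220·y = 3691.015899
  100.074·x − 90.510·y = 4146.895486
det = 115.698·-90.510 − -33.220·100.074 = -7147.367700
x = (3691.015899·-90.510 − -33.220·4146.895486) / -7147.367700 = 27.466613
y = (115.698·4146.895486 − 3691.015899·100.074) / -7147.367700 = -15.448035
|P − Q| = √((27.466613 − -35.117)² + (-15.448035 − 30.289)²) = 77.515063

77.515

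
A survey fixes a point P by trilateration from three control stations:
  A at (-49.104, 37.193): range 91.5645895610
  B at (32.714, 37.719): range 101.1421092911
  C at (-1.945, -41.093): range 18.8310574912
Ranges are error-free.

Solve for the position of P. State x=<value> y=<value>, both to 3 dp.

eq1: (x + 49.104)² + (y − 37.193)² = 91.5645895610²
eq2: (x − 32.714)² + (y − 37.719)² = 101.1421092911²
eq3: (x + 1.945)² + (y + 41.093)² = 18.8310574912²
eq1−eq3, eq1−eq2 (x²,y² cancel):
  94.318·x − 156.572·y = 5927.360944
  163.636·x + 1.052·y = -3147.245518
det = 94.318·1.052 − -156.572·163.636 = 25720.038328
x = (5927.360944·1.052 − -156.572·-3147.245518) / 25720.038328 = -18.916571
y = (94.318·-3147.245518 − 5927.360944·163.636) / 25720.038328 = -49.252319

x=-18.917 y=-49.252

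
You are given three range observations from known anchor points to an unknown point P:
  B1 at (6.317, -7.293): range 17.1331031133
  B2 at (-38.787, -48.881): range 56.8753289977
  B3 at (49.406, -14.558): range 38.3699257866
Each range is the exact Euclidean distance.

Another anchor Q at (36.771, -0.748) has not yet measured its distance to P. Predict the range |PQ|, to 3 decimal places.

eq1: (x − 6.317)² + (y + 7.293)² = 17.1331031133²
eq2: (x + 38.787)² + (y + 48.881)² = 56.8753289977²
eq3: (x − 49.406)² + (y + 14.558)² = 38.3699257866²
eq3−eq2, eq3−eq1 (x²,y² cancel):
  -176.386·x − 68.646·y = -521.656514
  -86.178·x + 14.530·y = -1381.087879
det = -176.386·14.530 − -68.646·-86.178 = -8478.663568
x = (-521.656514·14.530 − -68.646·-1381.087879) / -8478.663568 = 12.075704
y = (-176.386·-1381.087879 − -521.656514·-86.178) / -8478.663568 = -23.429312
|P − Q| = √((12.075704 − 36.771)² + (-23.429312 − -0.748)²) = 33.530577

33.531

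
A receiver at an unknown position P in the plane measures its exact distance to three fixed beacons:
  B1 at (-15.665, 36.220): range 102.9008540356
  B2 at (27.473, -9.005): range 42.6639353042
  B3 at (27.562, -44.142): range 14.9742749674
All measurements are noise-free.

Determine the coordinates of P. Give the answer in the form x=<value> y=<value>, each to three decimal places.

eq1: (x + 15.665)² + (y − 36.220)² = 102.9008540356²
eq2: (x − 27.473)² + (y + 9.005)² = 42.6639353042²
eq3: (x − 27.562)² + (y + 44.142)² = 14.9742749674²
eq2−eq1, eq2−eq3 (x²,y² cancel):
  -86.276·x + 90.450·y = -8046.949515
  0.178·x − 70.274·y = 3468.306719
det = -86.276·-70.274 − 90.450·0.178 = 6046.859524
x = (-8046.949515·-70.274 − 90.450·3468.306719) / 6046.859524 = 41.638637
y = (-86.276·3468.306719 − -8046.949515·0.178) / 6046.859524 = -49.248585

x=41.639 y=-49.249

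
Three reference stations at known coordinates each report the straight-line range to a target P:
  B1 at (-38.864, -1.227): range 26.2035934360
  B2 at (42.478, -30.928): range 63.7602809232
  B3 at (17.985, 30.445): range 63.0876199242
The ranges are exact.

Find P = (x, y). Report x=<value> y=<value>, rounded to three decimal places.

x=-20.287 y=-19.708

eq1: (x + 38.864)² + (y + 1.227)² = 26.2035934360²
eq2: (x − 42.478)² + (y + 30.928)² = 63.7602809232²
eq3: (x − 17.985)² + (y − 30.445)² = 63.0876199242²
eq3−eq2, eq3−eq1 (x²,y² cancel):
  48.986·x − 122.746·y = 1425.237782
  -113.698·x − 63.344·y = 3554.977254
det = 48.986·-63.344 − -122.746·-113.698 = -17058.943892
x = (1425.237782·-63.344 − -122.746·3554.977254) / -17058.943892 = -20.287245
y = (48.986·3554.977254 − 1425.237782·-113.698) / -17058.943892 = -19.707598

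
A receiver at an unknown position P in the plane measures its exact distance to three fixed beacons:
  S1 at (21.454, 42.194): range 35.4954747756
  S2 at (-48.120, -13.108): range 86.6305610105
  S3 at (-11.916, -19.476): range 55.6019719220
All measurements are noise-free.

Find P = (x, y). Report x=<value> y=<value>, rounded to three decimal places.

eq1: (x − 21.454)² + (y − 42.194)² = 35.4954747756²
eq2: (x + 48.120)² + (y + 13.108)² = 86.6305610105²
eq3: (x + 11.916)² + (y + 19.476)² = 55.6019719220²
eq2−eq3, eq2−eq1 (x²,y² cancel):
  72.408·x − 12.736·y = 2447.226387
  139.148·x + 110.604·y = 5998.179059
det = 72.408·110.604 − -12.736·139.148 = 9780.803360
x = (2447.226387·110.604 − -12.736·5998.179059) / 9780.803360 = 35.484389
y = (72.408·5998.179059 − 2447.226387·139.148) / 9780.803360 = 9.589140

x=35.484 y=9.589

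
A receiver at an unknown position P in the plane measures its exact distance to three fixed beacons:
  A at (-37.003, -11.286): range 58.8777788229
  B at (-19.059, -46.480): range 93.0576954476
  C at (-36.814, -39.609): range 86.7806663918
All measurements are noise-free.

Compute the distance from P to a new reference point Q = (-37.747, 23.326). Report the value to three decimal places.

26.286

eq1: (x + 37.003)² + (y + 11.286)² = 58.8777788229²
eq2: (x + 19.059)² + (y + 46.480)² = 93.0576954476²
eq3: (x + 36.814)² + (y + 39.609)² = 86.7806663918²
eq3−eq1, eq3−eq2 (x²,y² cancel):
  -0.378·x + 56.646·y = 2636.743548
  35.510·x − 13.742·y = -1529.358219
det = -0.378·-13.742 − 56.646·35.510 = -2006.304984
x = (2636.743548·-13.742 − 56.646·-1529.358219) / -2006.304984 = -25.119758
y = (-0.378·-1529.358219 − 2636.743548·35.510) / -2006.304984 = 46.380120
|P − Q| = √((-25.119758 − -37.747)² + (46.380120 − 23.326)²) = 26.285732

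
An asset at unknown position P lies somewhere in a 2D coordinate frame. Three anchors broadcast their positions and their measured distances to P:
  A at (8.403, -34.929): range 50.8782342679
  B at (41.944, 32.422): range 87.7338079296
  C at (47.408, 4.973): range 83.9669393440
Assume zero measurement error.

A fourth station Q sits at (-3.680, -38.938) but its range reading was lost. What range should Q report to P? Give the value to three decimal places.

43.592

eq1: (x − 8.403)² + (y + 34.929)² = 50.8782342679²
eq2: (x − 41.944)² + (y − 32.422)² = 87.7338079296²
eq3: (x − 47.408)² + (y − 4.973)² = 83.9669393440²
eq2−eq1, eq2−eq3 (x²,y² cancel):
  -67.082·x − 134.702·y = 3588.786562
  10.928·x − 54.898·y = 108.538124
det = -67.082·-54.898 − -134.702·10.928 = 5154.691092
x = (3588.786562·-54.898 − -134.702·108.538124) / 5154.691092 = -35.384643
y = (-67.082·108.538124 − 3588.786562·10.928) / 5154.691092 = -9.020757
|P − Q| = √((-35.384643 − -3.680)² + (-9.020757 − -38.938)²) = 43.591580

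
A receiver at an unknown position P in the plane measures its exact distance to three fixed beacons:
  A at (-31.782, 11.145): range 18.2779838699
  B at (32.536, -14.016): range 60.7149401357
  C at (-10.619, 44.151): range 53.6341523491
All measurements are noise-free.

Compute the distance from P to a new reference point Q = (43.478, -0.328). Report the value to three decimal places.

71.495

eq1: (x + 31.782)² + (y − 11.145)² = 18.2779838699²
eq2: (x − 32.536)² + (y + 14.016)² = 60.7149401357²
eq3: (x + 10.619)² + (y − 44.151)² = 53.6341523491²
eq3−eq1, eq3−eq2 (x²,y² cancel):
  -42.326·x − 66.012·y = 1614.770191
  86.310·x − 116.334·y = -1616.716067
det = -42.326·-116.334 − -66.012·86.310 = 10621.448604
x = (1614.770191·-116.334 − -66.012·-1616.716067) / 10621.448604 = -27.734008
y = (-42.326·-1616.716067 − 1614.770191·86.310) / 10621.448604 = -6.679098
|P − Q| = √((-27.734008 − 43.478)² + (-6.679098 − -0.328)²) = 71.494660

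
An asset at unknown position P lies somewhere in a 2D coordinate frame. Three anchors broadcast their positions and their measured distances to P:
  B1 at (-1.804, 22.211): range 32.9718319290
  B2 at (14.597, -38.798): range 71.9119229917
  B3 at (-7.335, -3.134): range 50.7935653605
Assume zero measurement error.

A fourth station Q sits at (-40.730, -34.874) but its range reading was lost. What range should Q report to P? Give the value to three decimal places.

96.865

eq1: (x + 1.804)² + (y − 22.211)² = 32.9718319290²
eq2: (x − 14.597)² + (y + 38.798)² = 71.9119229917²
eq3: (x + 7.335)² + (y + 3.134)² = 50.7935653605²
eq3−eq1, eq3−eq2 (x²,y² cancel):
  11.062·x + 50.690·y = 1925.803337
  43.864·x − 71.328·y = -936.605354
det = 11.062·-71.328 − 50.690·43.864 = -3012.496496
x = (1925.803337·-71.328 − 50.690·-936.605354) / -3012.496496 = 29.838101
y = (11.062·-936.605354 − 1925.803337·43.864) / -3012.496496 = 31.480258
|P − Q| = √((29.838101 − -40.730)² + (31.480258 − -34.874)²) = 96.864567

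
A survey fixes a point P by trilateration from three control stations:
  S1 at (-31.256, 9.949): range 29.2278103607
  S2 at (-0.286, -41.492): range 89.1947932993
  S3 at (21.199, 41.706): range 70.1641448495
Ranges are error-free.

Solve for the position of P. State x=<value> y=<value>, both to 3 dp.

x=-48.490 y=33.555

eq1: (x + 31.256)² + (y − 9.949)² = 29.2278103607²
eq2: (x + 0.286)² + (y + 41.492)² = 89.1947932993²
eq3: (x − 21.199)² + (y − 41.706)² = 70.1641448495²
eq1−eq2, eq1−eq3 (x²,y² cancel):
  61.940·x − 102.882·y = -6455.698530
  104.910·x + 63.514·y = -2955.874424
det = 61.940·63.514 − -102.882·104.910 = 14727.407780
x = (-6455.698530·63.514 − -102.882·-2955.874424) / 14727.407780 = -48.490102
y = (61.940·-2955.874424 − -6455.698530·104.910) / 14727.407780 = 33.555156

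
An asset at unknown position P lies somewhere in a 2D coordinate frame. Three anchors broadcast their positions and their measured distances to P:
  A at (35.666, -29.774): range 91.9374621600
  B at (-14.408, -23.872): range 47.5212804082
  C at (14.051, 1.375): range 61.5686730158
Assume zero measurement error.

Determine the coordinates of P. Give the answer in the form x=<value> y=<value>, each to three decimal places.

x=-46.773 y=10.925

eq1: (x − 35.666)² + (y + 29.774)² = 91.9374621600²
eq2: (x + 14.408)² + (y + 23.872)² = 47.5212804082²
eq3: (x − 14.051)² + (y − 1.375)² = 61.5686730158²
eq1−eq3, eq1−eq2 (x²,y² cancel):
  -43.230·x + 62.298·y = 2702.562045
  -100.148·x + 11.804·y = 4813.133073
det = -43.230·11.804 − 62.298·-100.148 = 5728.733184
x = (2702.562045·11.804 − 62.298·4813.133073) / 5728.733184 = -46.772561
y = (-43.230·4813.133073 − 2702.562045·-100.148) / 5728.733184 = 10.924656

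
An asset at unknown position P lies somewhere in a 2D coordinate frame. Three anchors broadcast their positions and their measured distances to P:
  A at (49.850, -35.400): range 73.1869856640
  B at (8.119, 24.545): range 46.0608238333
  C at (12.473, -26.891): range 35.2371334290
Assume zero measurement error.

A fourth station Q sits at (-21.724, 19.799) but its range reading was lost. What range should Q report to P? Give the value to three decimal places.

32.126

eq1: (x − 49.850)² + (y + 35.400)² = 73.1869856640²
eq2: (x − 8.119)² + (y − 24.545)² = 46.0608238333²
eq3: (x − 12.473)² + (y + 26.891)² = 35.2371334290²
eq2−eq3, eq2−eq1 (x²,y² cancel):
  8.708·x − 102.872·y = 1090.270344
  83.462·x − 119.890·y = -164.928064
det = 8.708·-119.890 − -102.872·83.462 = 7541.900744
x = (1090.270344·-119.890 − -102.872·-164.928064) / 7541.900744 = -19.581137
y = (8.708·-164.928064 − 1090.270344·83.462) / 7541.900744 = -12.255841
|P − Q| = √((-19.581137 − -21.724)² + (-12.255841 − 19.799)²) = 32.126386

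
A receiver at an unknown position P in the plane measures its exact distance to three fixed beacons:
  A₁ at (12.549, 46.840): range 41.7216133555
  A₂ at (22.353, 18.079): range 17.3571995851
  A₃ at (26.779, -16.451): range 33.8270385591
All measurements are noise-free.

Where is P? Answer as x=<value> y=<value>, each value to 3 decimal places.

eq1: (x − 12.549)² + (y − 46.840)² = 41.7216133555²
eq2: (x − 22.353)² + (y − 18.079)² = 17.3571995851²
eq3: (x − 26.779)² + (y + 16.451)² = 33.8270385591²
eq2−eq3, eq2−eq1 (x²,y² cancel):
  8.852·x − 69.060·y = -681.752768
  -19.608·x + 57.522·y = 85.535507
det = 8.852·57.522 − -69.060·-19.608 = -844.943736
x = (-681.752768·57.522 − -69.060·85.535507) / -844.943736 = 39.421205
y = (8.852·85.535507 − -681.752768·-19.608) / -844.943736 = 14.924838

x=39.421 y=14.925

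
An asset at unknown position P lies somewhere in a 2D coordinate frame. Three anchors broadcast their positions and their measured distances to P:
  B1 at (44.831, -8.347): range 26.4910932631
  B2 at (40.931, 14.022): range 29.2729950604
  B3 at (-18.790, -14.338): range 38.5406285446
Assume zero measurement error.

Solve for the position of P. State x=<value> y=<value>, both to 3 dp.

eq1: (x − 44.831)² + (y + 8.347)² = 26.4910932631²
eq2: (x − 40.931)² + (y − 14.022)² = 29.2729950604²
eq3: (x + 18.790)² + (y + 14.338)² = 38.5406285446²
eq2−eq3, eq2−eq1 (x²,y² cancel):
  -119.442·x − 56.720·y = -1941.792710
  7.800·x − 44.738·y = 362.657943
det = -119.442·-44.738 − -56.720·7.800 = 5786.012196
x = (-1941.792710·-44.738 − -56.720·362.657943) / 5786.012196 = 18.569245
y = (-119.442·362.657943 − -1941.792710·7.800) / 5786.012196 = -4.868743

x=18.569 y=-4.869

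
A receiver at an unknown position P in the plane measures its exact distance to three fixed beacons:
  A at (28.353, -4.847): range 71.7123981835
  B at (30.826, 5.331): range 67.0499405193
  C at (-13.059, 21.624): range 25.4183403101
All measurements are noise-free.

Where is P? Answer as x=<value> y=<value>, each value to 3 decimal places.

x=-23.318 y=44.880

eq1: (x − 28.353)² + (y + 4.847)² = 71.7123981835²
eq2: (x − 30.826)² + (y − 5.331)² = 67.0499405193²
eq3: (x + 13.059)² + (y − 21.624)² = 25.4183403101²
eq1−eq3, eq1−eq2 (x²,y² cancel):
  -82.824·x + 52.942·y = 4307.324868
  4.946·x + 20.356·y = 798.249349
det = -82.824·20.356 − 52.942·4.946 = -1947.816476
x = (4307.324868·20.356 − 52.942·798.249349) / -1947.816476 = -23.317899
y = (-82.824·798.249349 − 4307.324868·4.946) / -1947.816476 = 44.880118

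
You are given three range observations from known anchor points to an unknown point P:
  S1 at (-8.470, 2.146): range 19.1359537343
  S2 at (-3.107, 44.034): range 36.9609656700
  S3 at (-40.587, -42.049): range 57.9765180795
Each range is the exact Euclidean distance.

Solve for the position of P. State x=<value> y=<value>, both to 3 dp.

x=-23.894 y=13.472

eq1: (x + 8.470)² + (y − 2.146)² = 19.1359537343²
eq2: (x + 3.107)² + (y − 44.034)² = 36.9609656700²
eq3: (x + 40.587)² + (y + 42.049)² = 57.9765180795²
eq2−eq1, eq2−eq3 (x²,y² cancel):
  -10.726·x − 83.776·y = -872.372131
  -74.960·x − 172.166·y = -528.387300
det = -10.726·-172.166 − -83.776·-74.960 = -4433.196444
x = (-872.372131·-172.166 − -83.776·-528.387300) / -4433.196444 = -23.893966
y = (-10.726·-528.387300 − -872.372131·-74.960) / -4433.196444 = 13.472341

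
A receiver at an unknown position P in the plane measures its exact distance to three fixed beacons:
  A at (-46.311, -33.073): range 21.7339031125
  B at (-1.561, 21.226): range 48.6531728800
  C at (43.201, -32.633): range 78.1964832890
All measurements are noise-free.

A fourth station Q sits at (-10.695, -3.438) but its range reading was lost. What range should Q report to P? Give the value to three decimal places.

25.625

eq1: (x + 46.311)² + (y + 33.073)² = 21.7339031125²
eq2: (x + 1.561)² + (y − 21.226)² = 48.6531728800²
eq3: (x − 43.201)² + (y + 32.633)² = 78.1964832890²
eq1−eq3, eq1−eq2 (x²,y² cancel):
  179.024·x + 0.880·y = -5949.620414
  89.500·x + 108.598·y = -4680.320940
det = 179.024·108.598 − 0.880·89.500 = 19362.888352
x = (-5949.620414·108.598 − 0.880·-4680.320940) / 19362.888352 = -33.156117
y = (179.024·-4680.320940 − -5949.620414·89.500) / 19362.888352 = -15.772376
|P − Q| = √((-33.156117 − -10.695)² + (-15.772376 − -3.438)²) = 25.624961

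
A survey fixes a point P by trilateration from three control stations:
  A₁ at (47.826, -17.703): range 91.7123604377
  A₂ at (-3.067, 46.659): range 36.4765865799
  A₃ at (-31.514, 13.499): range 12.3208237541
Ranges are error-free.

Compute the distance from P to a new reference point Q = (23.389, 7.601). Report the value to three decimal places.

59.183

eq1: (x − 47.826)² + (y + 17.703)² = 91.7123604377²
eq2: (x + 3.067)² + (y − 46.659)² = 36.4765865799²
eq3: (x + 31.514)² + (y − 13.499)² = 12.3208237541²
eq1−eq2, eq1−eq3 (x²,y² cancel):
  -101.786·x + 128.724·y = 6666.361974
  -158.680·x + 62.404·y = 6833.987071
det = -101.786·62.404 − 128.724·-158.680 = 14074.070776
x = (6666.361974·62.404 − 128.724·6833.987071) / 14074.070776 = -32.946438
y = (-101.786·6833.987071 − 6666.361974·-158.680) / 14074.070776 = 25.736272
|P − Q| = √((-32.946438 − 23.389)² + (25.736272 − 7.601)²) = 59.182511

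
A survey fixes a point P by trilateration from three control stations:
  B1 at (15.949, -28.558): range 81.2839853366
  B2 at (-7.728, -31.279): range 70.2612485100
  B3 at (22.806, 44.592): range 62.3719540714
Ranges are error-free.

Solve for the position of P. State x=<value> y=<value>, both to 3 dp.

x=-38.280 y=31.992

eq1: (x − 15.949)² + (y + 28.558)² = 81.2839853366²
eq2: (x + 7.728)² + (y + 31.279)² = 70.2612485100²
eq3: (x − 22.806)² + (y − 44.592)² = 62.3719540714²
eq2−eq3, eq2−eq1 (x²,y² cancel):
  61.068·x + 151.742·y = 2516.844663
  47.354·x + 5.442·y = -1638.611090
det = 61.068·5.442 − 151.742·47.354 = -6853.258612
x = (2516.844663·5.442 − 151.742·-1638.611090) / -6853.258612 = -38.280008
y = (61.068·-1638.611090 − 2516.844663·47.354) / -6853.258612 = 31.991988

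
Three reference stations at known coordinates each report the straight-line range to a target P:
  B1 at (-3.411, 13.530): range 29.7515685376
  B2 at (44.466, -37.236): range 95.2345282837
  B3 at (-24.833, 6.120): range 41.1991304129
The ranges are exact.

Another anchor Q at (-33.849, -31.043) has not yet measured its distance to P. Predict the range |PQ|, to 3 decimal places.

78.968

eq1: (x + 3.411)² + (y − 13.530)² = 29.7515685376²
eq2: (x − 44.466)² + (y + 37.236)² = 95.2345282837²
eq3: (x + 24.833)² + (y − 6.120)² = 41.1991304129²
eq1−eq2, eq1−eq3 (x²,y² cancel):
  95.754·x − 101.532·y = -5015.410516
  -42.844·x − 14.820·y = -352.776048
det = 95.754·-14.820 − -101.532·-42.844 = -5769.111288
x = (-5015.410516·-14.820 − -101.532·-352.776048) / -5769.111288 = -6.675261
y = (95.754·-352.776048 − -5015.410516·-42.844) / -5769.111288 = 43.101953
|P − Q| = √((-6.675261 − -33.849)² + (43.101953 − -31.043)²) = 78.967627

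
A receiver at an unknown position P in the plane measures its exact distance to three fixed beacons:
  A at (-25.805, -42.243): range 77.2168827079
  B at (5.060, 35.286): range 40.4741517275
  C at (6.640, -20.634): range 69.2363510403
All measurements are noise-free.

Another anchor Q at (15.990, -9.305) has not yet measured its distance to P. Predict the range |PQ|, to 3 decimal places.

eq1: (x + 25.805)² + (y + 42.243)² = 77.2168827079²
eq2: (x − 5.060)² + (y − 35.286)² = 40.4741517275²
eq3: (x − 6.640)² + (y + 20.634)² = 69.2363510403²
eq1−eq3, eq1−eq2 (x²,y² cancel):
  64.890·x + 43.218·y = -811.742848
  61.730·x + 155.058·y = 3144.626339
det = 64.890·155.058 − 43.218·61.730 = 7393.866480
x = (-811.742848·155.058 − 43.218·3144.626339) / 7393.866480 = -35.403897
y = (64.890·3144.626339 − -811.742848·61.730) / 7393.866480 = 34.374936
|P − Q| = √((-35.403897 − 15.990)² + (34.374936 − -9.305)²) = 67.448272

67.448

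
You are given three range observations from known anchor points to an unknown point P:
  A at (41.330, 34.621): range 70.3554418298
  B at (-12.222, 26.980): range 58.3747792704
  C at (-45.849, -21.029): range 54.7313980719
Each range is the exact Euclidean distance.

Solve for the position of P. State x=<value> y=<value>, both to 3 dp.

eq1: (x − 41.330)² + (y − 34.621)² = 70.3554418298²
eq2: (x + 12.222)² + (y − 26.980)² = 58.3747792704²
eq3: (x + 45.849)² + (y + 21.029)² = 54.7313980719²
eq3−eq1, eq3−eq2 (x²,y² cancel):
  174.358·x + 111.300·y = -1591.929361
  67.254·x + 96.018·y = -2079.140878
det = 174.358·96.018 − 111.300·67.254 = 9256.136244
x = (-1591.929361·96.018 − 111.300·-2079.140878) / 9256.136244 = 8.486749
y = (174.358·-2079.140878 − -1591.929361·67.254) / 9256.136244 = -27.598041

x=8.487 y=-27.598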